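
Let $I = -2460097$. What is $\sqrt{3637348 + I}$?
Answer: $\sqrt{1177251} \approx 1085.0$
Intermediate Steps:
$\sqrt{3637348 + I} = \sqrt{3637348 - 2460097} = \sqrt{1177251}$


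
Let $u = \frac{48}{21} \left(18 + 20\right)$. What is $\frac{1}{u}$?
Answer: $\frac{7}{608} \approx 0.011513$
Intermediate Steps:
$u = \frac{608}{7}$ ($u = 48 \cdot \frac{1}{21} \cdot 38 = \frac{16}{7} \cdot 38 = \frac{608}{7} \approx 86.857$)
$\frac{1}{u} = \frac{1}{\frac{608}{7}} = \frac{7}{608}$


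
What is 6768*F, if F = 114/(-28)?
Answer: -192888/7 ≈ -27555.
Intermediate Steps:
F = -57/14 (F = 114*(-1/28) = -57/14 ≈ -4.0714)
6768*F = 6768*(-57/14) = -192888/7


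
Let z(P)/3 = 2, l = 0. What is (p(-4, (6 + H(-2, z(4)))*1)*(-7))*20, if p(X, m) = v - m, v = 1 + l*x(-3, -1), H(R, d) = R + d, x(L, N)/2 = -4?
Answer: 1260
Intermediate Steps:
x(L, N) = -8 (x(L, N) = 2*(-4) = -8)
z(P) = 6 (z(P) = 3*2 = 6)
v = 1 (v = 1 + 0*(-8) = 1 + 0 = 1)
p(X, m) = 1 - m
(p(-4, (6 + H(-2, z(4)))*1)*(-7))*20 = ((1 - (6 + (-2 + 6)))*(-7))*20 = ((1 - (6 + 4))*(-7))*20 = ((1 - 10)*(-7))*20 = -9*(-7)*20 = 63*20 = 1260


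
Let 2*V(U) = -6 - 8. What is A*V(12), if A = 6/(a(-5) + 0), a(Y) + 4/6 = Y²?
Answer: -126/73 ≈ -1.7260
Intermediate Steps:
a(Y) = -⅔ + Y²
V(U) = -7 (V(U) = (-6 - 8)/2 = (½)*(-14) = -7)
A = 18/73 (A = 6/((-⅔ + (-5)²) + 0) = 6/((-⅔ + 25) + 0) = 6/(73/3 + 0) = 6/(73/3) = (3/73)*6 = 18/73 ≈ 0.24658)
A*V(12) = (18/73)*(-7) = -126/73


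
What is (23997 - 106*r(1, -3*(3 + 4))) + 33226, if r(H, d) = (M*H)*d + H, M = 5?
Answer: 68247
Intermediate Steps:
r(H, d) = H + 5*H*d (r(H, d) = (5*H)*d + H = 5*H*d + H = H + 5*H*d)
(23997 - 106*r(1, -3*(3 + 4))) + 33226 = (23997 - 106*(1 + 5*(-3*(3 + 4)))) + 33226 = (23997 - 106*(1 + 5*(-3*7))) + 33226 = (23997 - 106*(1 + 5*(-21))) + 33226 = (23997 - 106*(1 - 105)) + 33226 = (23997 - 106*(-104)) + 33226 = (23997 + 11024) + 33226 = 35021 + 33226 = 68247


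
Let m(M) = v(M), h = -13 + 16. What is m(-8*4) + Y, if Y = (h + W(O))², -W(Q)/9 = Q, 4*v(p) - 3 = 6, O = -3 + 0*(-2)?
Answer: 3609/4 ≈ 902.25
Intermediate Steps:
O = -3 (O = -3 + 0 = -3)
v(p) = 9/4 (v(p) = ¾ + (¼)*6 = ¾ + 3/2 = 9/4)
h = 3
W(Q) = -9*Q
Y = 900 (Y = (3 - 9*(-3))² = (3 + 27)² = 30² = 900)
m(M) = 9/4
m(-8*4) + Y = 9/4 + 900 = 3609/4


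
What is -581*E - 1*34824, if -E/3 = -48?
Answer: -118488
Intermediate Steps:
E = 144 (E = -3*(-48) = 144)
-581*E - 1*34824 = -581*144 - 1*34824 = -83664 - 34824 = -118488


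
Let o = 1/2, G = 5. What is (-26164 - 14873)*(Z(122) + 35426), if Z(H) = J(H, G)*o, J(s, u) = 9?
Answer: -2907922857/2 ≈ -1.4540e+9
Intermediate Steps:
o = 1/2 ≈ 0.50000
Z(H) = 9/2 (Z(H) = 9*(1/2) = 9/2)
(-26164 - 14873)*(Z(122) + 35426) = (-26164 - 14873)*(9/2 + 35426) = -41037*70861/2 = -2907922857/2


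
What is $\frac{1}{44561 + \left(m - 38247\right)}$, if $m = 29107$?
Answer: $\frac{1}{35421} \approx 2.8232 \cdot 10^{-5}$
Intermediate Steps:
$\frac{1}{44561 + \left(m - 38247\right)} = \frac{1}{44561 + \left(29107 - 38247\right)} = \frac{1}{44561 - 9140} = \frac{1}{35421}$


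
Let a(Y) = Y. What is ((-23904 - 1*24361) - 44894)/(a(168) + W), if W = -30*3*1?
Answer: -31053/26 ≈ -1194.3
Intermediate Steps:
W = -90 (W = -90*1 = -90)
((-23904 - 1*24361) - 44894)/(a(168) + W) = ((-23904 - 1*24361) - 44894)/(168 - 90) = ((-23904 - 24361) - 44894)/78 = (-48265 - 44894)*(1/78) = -93159*1/78 = -31053/26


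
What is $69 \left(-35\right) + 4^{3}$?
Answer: $-2351$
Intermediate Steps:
$69 \left(-35\right) + 4^{3} = -2415 + 64 = -2351$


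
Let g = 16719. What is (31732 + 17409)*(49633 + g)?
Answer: 3260603632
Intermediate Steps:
(31732 + 17409)*(49633 + g) = (31732 + 17409)*(49633 + 16719) = 49141*66352 = 3260603632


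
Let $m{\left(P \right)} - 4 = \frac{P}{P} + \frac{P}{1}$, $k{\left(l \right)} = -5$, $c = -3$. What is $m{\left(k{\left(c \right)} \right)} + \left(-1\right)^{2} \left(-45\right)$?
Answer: $-45$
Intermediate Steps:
$m{\left(P \right)} = 5 + P$ ($m{\left(P \right)} = 4 + \left(\frac{P}{P} + \frac{P}{1}\right) = 4 + \left(1 + P 1\right) = 4 + \left(1 + P\right) = 5 + P$)
$m{\left(k{\left(c \right)} \right)} + \left(-1\right)^{2} \left(-45\right) = \left(5 - 5\right) + \left(-1\right)^{2} \left(-45\right) = 0 + 1 \left(-45\right) = 0 - 45 = -45$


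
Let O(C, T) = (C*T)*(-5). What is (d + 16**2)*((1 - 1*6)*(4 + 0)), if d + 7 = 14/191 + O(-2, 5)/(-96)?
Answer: -11393645/2292 ≈ -4971.0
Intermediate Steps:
O(C, T) = -5*C*T
d = -68279/9168 (d = -7 + (14/191 - 5*(-2)*5/(-96)) = -7 + (14*(1/191) + 50*(-1/96)) = -7 + (14/191 - 25/48) = -7 - 4103/9168 = -68279/9168 ≈ -7.4475)
(d + 16**2)*((1 - 1*6)*(4 + 0)) = (-68279/9168 + 16**2)*((1 - 1*6)*(4 + 0)) = (-68279/9168 + 256)*((1 - 6)*4) = 2278729*(-5*4)/9168 = (2278729/9168)*(-20) = -11393645/2292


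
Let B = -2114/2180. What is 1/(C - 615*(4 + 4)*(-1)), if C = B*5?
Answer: 218/1071503 ≈ 0.00020345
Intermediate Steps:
B = -1057/1090 (B = -2114*1/2180 = -1057/1090 ≈ -0.96972)
C = -1057/218 (C = -1057/1090*5 = -1057/218 ≈ -4.8486)
1/(C - 615*(4 + 4)*(-1)) = 1/(-1057/218 - 615*(4 + 4)*(-1)) = 1/(-1057/218 - 4920*(-1)) = 1/(-1057/218 - 615*(-8)) = 1/(-1057/218 + 4920) = 1/(1071503/218) = 218/1071503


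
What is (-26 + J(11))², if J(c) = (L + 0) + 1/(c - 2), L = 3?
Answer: 42436/81 ≈ 523.90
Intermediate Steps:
J(c) = 3 + 1/(-2 + c) (J(c) = (3 + 0) + 1/(c - 2) = 3 + 1/(-2 + c))
(-26 + J(11))² = (-26 + (-5 + 3*11)/(-2 + 11))² = (-26 + (-5 + 33)/9)² = (-26 + (⅑)*28)² = (-26 + 28/9)² = (-206/9)² = 42436/81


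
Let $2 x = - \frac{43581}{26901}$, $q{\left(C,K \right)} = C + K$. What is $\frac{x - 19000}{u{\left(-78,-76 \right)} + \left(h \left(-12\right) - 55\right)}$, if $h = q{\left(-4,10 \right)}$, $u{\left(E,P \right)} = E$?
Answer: $\frac{340760527}{3676470} \approx 92.687$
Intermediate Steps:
$h = 6$ ($h = -4 + 10 = 6$)
$x = - \frac{14527}{17934}$ ($x = \frac{\left(-43581\right) \frac{1}{26901}}{2} = \frac{1}{2} \left(- \frac{14527}{8967}\right) = - \frac{14527}{17934} \approx -0.81003$)
$\frac{x - 19000}{u{\left(-78,-76 \right)} + \left(h \left(-12\right) - 55\right)} = \frac{- \frac{14527}{17934} - 19000}{-78 + \left(6 \left(-12\right) - 55\right)} = - \frac{340760527}{17934 \left(-78 - 127\right)} = - \frac{340760527}{17934 \left(-205\right)} = \left(- \frac{340760527}{17934}\right) \left(- \frac{1}{205}\right) = \frac{340760527}{3676470}$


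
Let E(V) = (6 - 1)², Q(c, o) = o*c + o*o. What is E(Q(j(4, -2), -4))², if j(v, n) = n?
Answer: 625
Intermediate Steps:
Q(c, o) = o² + c*o (Q(c, o) = c*o + o² = o² + c*o)
E(V) = 25 (E(V) = 5² = 25)
E(Q(j(4, -2), -4))² = 25² = 625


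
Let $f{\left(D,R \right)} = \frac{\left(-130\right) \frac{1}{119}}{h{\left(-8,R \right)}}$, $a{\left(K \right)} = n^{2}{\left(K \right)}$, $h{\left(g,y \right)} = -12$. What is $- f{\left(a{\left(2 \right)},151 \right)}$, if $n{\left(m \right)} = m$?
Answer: $- \frac{65}{714} \approx -0.091036$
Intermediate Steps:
$a{\left(K \right)} = K^{2}$
$f{\left(D,R \right)} = \frac{65}{714}$ ($f{\left(D,R \right)} = \frac{\left(-130\right) \frac{1}{119}}{-12} = \left(-130\right) \frac{1}{119} \left(- \frac{1}{12}\right) = \left(- \frac{130}{119}\right) \left(- \frac{1}{12}\right) = \frac{65}{714}$)
$- f{\left(a{\left(2 \right)},151 \right)} = \left(-1\right) \frac{65}{714} = - \frac{65}{714}$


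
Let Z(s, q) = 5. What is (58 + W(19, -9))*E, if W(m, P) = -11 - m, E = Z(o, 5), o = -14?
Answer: 140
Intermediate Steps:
E = 5
(58 + W(19, -9))*E = (58 + (-11 - 1*19))*5 = (58 + (-11 - 19))*5 = (58 - 30)*5 = 28*5 = 140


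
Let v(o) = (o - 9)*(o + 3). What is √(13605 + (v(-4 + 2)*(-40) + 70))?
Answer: √14115 ≈ 118.81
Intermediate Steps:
v(o) = (-9 + o)*(3 + o)
√(13605 + (v(-4 + 2)*(-40) + 70)) = √(13605 + ((-27 + (-4 + 2)² - 6*(-4 + 2))*(-40) + 70)) = √(13605 + ((-27 + (-2)² - 6*(-2))*(-40) + 70)) = √(13605 + ((-27 + 4 + 12)*(-40) + 70)) = √(13605 + (-11*(-40) + 70)) = √(13605 + (440 + 70)) = √(13605 + 510) = √14115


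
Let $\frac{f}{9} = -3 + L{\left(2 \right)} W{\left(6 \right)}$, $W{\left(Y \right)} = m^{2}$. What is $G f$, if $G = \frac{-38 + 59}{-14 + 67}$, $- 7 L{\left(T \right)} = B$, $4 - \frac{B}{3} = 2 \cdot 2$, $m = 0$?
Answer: $- \frac{567}{53} \approx -10.698$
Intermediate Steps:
$W{\left(Y \right)} = 0$ ($W{\left(Y \right)} = 0^{2} = 0$)
$B = 0$ ($B = 12 - 3 \cdot 2 \cdot 2 = 12 - 12 = 0$)
$L{\left(T \right)} = 0$ ($L{\left(T \right)} = \left(- \frac{1}{7}\right) 0 = 0$)
$G = \frac{21}{53} \approx 0.39623$
$f = -27$ ($f = 9 \left(-3 + 0 \cdot 0\right) = 9 \left(-3 + 0\right) = 9 \left(-3\right) = -27$)
$G f = \frac{21}{53} \left(-27\right) = - \frac{567}{53}$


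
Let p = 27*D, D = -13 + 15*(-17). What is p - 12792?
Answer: -20028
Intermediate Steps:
D = -268 (D = -13 - 255 = -268)
p = -7236 (p = 27*(-268) = -7236)
p - 12792 = -7236 - 12792 = -20028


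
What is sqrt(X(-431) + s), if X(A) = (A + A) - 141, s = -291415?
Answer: I*sqrt(292418) ≈ 540.76*I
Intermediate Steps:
X(A) = -141 + 2*A (X(A) = 2*A - 141 = -141 + 2*A)
sqrt(X(-431) + s) = sqrt((-141 + 2*(-431)) - 291415) = sqrt((-141 - 862) - 291415) = sqrt(-1003 - 291415) = sqrt(-292418) = I*sqrt(292418)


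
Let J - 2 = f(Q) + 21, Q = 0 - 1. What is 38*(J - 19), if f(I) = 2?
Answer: 228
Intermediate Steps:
Q = -1
J = 25 (J = 2 + (2 + 21) = 2 + 23 = 25)
38*(J - 19) = 38*(25 - 19) = 38*6 = 228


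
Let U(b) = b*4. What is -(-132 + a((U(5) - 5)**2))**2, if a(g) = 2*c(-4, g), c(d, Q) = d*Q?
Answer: -3732624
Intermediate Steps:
U(b) = 4*b
c(d, Q) = Q*d
a(g) = -8*g (a(g) = 2*(g*(-4)) = 2*(-4*g) = -8*g)
-(-132 + a((U(5) - 5)**2))**2 = -(-132 - 8*(4*5 - 5)**2)**2 = -(-132 - 8*(20 - 5)**2)**2 = -(-132 - 8*15**2)**2 = -(-132 - 8*225)**2 = -(-132 - 1800)**2 = -1*(-1932)**2 = -1*3732624 = -3732624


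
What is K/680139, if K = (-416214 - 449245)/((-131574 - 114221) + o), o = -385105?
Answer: 865459/429099695100 ≈ 2.0169e-6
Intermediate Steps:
K = 865459/630900 (K = (-416214 - 449245)/((-131574 - 114221) - 385105) = -865459/(-245795 - 385105) = -865459/(-630900) = -865459*(-1/630900) = 865459/630900 ≈ 1.3718)
K/680139 = (865459/630900)/680139 = (865459/630900)*(1/680139) = 865459/429099695100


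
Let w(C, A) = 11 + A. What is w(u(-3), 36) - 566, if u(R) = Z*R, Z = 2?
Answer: -519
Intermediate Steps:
u(R) = 2*R
w(u(-3), 36) - 566 = (11 + 36) - 566 = 47 - 566 = -519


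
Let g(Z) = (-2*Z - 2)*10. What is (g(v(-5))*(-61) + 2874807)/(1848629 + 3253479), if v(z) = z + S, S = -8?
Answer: 2860167/5102108 ≈ 0.56059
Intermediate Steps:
v(z) = -8 + z (v(z) = z - 8 = -8 + z)
g(Z) = -20 - 20*Z (g(Z) = (-2 - 2*Z)*10 = -20 - 20*Z)
(g(v(-5))*(-61) + 2874807)/(1848629 + 3253479) = ((-20 - 20*(-8 - 5))*(-61) + 2874807)/(1848629 + 3253479) = ((-20 - 20*(-13))*(-61) + 2874807)/5102108 = ((-20 + 260)*(-61) + 2874807)*(1/5102108) = (240*(-61) + 2874807)*(1/5102108) = (-14640 + 2874807)*(1/5102108) = 2860167*(1/5102108) = 2860167/5102108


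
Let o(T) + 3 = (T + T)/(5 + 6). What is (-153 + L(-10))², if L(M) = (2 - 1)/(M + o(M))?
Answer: 622502500/26569 ≈ 23430.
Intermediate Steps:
o(T) = -3 + 2*T/11 (o(T) = -3 + (T + T)/(5 + 6) = -3 + (2*T)/11 = -3 + (2*T)*(1/11) = -3 + 2*T/11)
L(M) = 1/(-3 + 13*M/11) (L(M) = (2 - 1)/(M + (-3 + 2*M/11)) = 1/(-3 + 13*M/11))
(-153 + L(-10))² = (-153 + 11/(-33 + 13*(-10)))² = (-153 + 11/(-33 - 130))² = (-153 + 11/(-163))² = (-153 + 11*(-1/163))² = (-153 - 11/163)² = (-24950/163)² = 622502500/26569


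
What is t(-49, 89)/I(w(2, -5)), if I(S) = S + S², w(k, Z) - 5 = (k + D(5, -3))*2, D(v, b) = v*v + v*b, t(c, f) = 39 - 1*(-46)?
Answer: 17/174 ≈ 0.097701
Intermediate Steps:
t(c, f) = 85 (t(c, f) = 39 + 46 = 85)
D(v, b) = v² + b*v
w(k, Z) = 25 + 2*k (w(k, Z) = 5 + (k + 5*(-3 + 5))*2 = 5 + (k + 5*2)*2 = 5 + (k + 10)*2 = 5 + (10 + k)*2 = 5 + (20 + 2*k) = 25 + 2*k)
t(-49, 89)/I(w(2, -5)) = 85/(((25 + 2*2)*(1 + (25 + 2*2)))) = 85/(((25 + 4)*(1 + (25 + 4)))) = 85/((29*(1 + 29))) = 85/((29*30)) = 85/870 = 85*(1/870) = 17/174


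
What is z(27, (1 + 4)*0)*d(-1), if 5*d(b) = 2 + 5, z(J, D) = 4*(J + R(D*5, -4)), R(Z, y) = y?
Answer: 644/5 ≈ 128.80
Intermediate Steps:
z(J, D) = -16 + 4*J (z(J, D) = 4*(J - 4) = 4*(-4 + J) = -16 + 4*J)
d(b) = 7/5 (d(b) = (2 + 5)/5 = (⅕)*7 = 7/5)
z(27, (1 + 4)*0)*d(-1) = (-16 + 4*27)*(7/5) = (-16 + 108)*(7/5) = 92*(7/5) = 644/5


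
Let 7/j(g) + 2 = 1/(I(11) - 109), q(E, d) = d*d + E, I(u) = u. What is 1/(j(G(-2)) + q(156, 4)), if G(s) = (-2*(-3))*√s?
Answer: 197/33198 ≈ 0.0059341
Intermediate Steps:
q(E, d) = E + d² (q(E, d) = d² + E = E + d²)
G(s) = 6*√s
j(g) = -686/197 (j(g) = 7/(-2 + 1/(11 - 109)) = 7/(-2 + 1/(-98)) = 7/(-2 - 1/98) = 7/(-197/98) = 7*(-98/197) = -686/197)
1/(j(G(-2)) + q(156, 4)) = 1/(-686/197 + (156 + 4²)) = 1/(-686/197 + (156 + 16)) = 1/(-686/197 + 172) = 1/(33198/197) = 197/33198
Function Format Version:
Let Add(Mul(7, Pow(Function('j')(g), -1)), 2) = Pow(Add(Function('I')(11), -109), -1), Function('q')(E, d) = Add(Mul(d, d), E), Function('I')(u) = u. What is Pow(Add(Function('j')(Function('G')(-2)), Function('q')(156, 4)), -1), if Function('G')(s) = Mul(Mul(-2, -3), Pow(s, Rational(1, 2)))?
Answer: Rational(197, 33198) ≈ 0.0059341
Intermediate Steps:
Function('q')(E, d) = Add(E, Pow(d, 2)) (Function('q')(E, d) = Add(Pow(d, 2), E) = Add(E, Pow(d, 2)))
Function('G')(s) = Mul(6, Pow(s, Rational(1, 2)))
Function('j')(g) = Rational(-686, 197) (Function('j')(g) = Mul(7, Pow(Add(-2, Pow(Add(11, -109), -1)), -1)) = Mul(7, Pow(Add(-2, Pow(-98, -1)), -1)) = Mul(7, Pow(Add(-2, Rational(-1, 98)), -1)) = Mul(7, Pow(Rational(-197, 98), -1)) = Mul(7, Rational(-98, 197)) = Rational(-686, 197))
Pow(Add(Function('j')(Function('G')(-2)), Function('q')(156, 4)), -1) = Pow(Add(Rational(-686, 197), Add(156, Pow(4, 2))), -1) = Pow(Add(Rational(-686, 197), Add(156, 16)), -1) = Pow(Add(Rational(-686, 197), 172), -1) = Pow(Rational(33198, 197), -1) = Rational(197, 33198)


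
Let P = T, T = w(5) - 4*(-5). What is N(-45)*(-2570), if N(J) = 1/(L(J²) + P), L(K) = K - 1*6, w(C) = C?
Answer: -1285/1022 ≈ -1.2573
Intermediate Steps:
T = 25 (T = 5 - 4*(-5) = 5 + 20 = 25)
P = 25
L(K) = -6 + K (L(K) = K - 6 = -6 + K)
N(J) = 1/(19 + J²) (N(J) = 1/((-6 + J²) + 25) = 1/(19 + J²))
N(-45)*(-2570) = -2570/(19 + (-45)²) = -2570/(19 + 2025) = -2570/2044 = (1/2044)*(-2570) = -1285/1022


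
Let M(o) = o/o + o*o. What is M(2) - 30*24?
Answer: -715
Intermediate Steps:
M(o) = 1 + o**2
M(2) - 30*24 = (1 + 2**2) - 30*24 = (1 + 4) - 720 = 5 - 720 = -715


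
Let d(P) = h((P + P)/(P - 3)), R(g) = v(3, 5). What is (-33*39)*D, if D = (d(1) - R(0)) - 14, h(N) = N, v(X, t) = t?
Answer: 25740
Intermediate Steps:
R(g) = 5
d(P) = 2*P/(-3 + P) (d(P) = (P + P)/(P - 3) = (2*P)/(-3 + P) = 2*P/(-3 + P))
D = -20 (D = (2*1/(-3 + 1) - 1*5) - 14 = (2*1/(-2) - 5) - 14 = (2*1*(-½) - 5) - 14 = (-1 - 5) - 14 = -6 - 14 = -20)
(-33*39)*D = -33*39*(-20) = -1287*(-20) = 25740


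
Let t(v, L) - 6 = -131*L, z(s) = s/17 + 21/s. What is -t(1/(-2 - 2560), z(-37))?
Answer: -229880/629 ≈ -365.47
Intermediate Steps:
z(s) = 21/s + s/17 (z(s) = s*(1/17) + 21/s = s/17 + 21/s = 21/s + s/17)
t(v, L) = 6 - 131*L
-t(1/(-2 - 2560), z(-37)) = -(6 - 131*(21/(-37) + (1/17)*(-37))) = -(6 - 131*(21*(-1/37) - 37/17)) = -(6 - 131*(-21/37 - 37/17)) = -(6 - 131*(-1726/629)) = -(6 + 226106/629) = -1*229880/629 = -229880/629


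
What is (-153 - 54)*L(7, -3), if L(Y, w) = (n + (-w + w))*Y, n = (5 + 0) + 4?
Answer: -13041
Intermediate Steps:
n = 9 (n = 5 + 4 = 9)
L(Y, w) = 9*Y (L(Y, w) = (9 + (-w + w))*Y = (9 + 0)*Y = 9*Y)
(-153 - 54)*L(7, -3) = (-153 - 54)*(9*7) = -207*63 = -13041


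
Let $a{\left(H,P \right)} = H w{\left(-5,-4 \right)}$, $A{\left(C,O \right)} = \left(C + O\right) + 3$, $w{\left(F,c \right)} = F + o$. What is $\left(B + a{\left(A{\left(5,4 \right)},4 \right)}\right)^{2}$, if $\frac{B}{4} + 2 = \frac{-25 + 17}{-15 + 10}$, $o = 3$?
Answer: $\frac{16384}{25} \approx 655.36$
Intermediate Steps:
$w{\left(F,c \right)} = 3 + F$ ($w{\left(F,c \right)} = F + 3 = 3 + F$)
$A{\left(C,O \right)} = 3 + C + O$
$a{\left(H,P \right)} = - 2 H$ ($a{\left(H,P \right)} = H \left(3 - 5\right) = H \left(-2\right) = - 2 H$)
$B = - \frac{8}{5}$ ($B = -8 + 4 \frac{-25 + 17}{-15 + 10} = -8 + 4 \left(- \frac{8}{-5}\right) = -8 + 4 \left(\left(-8\right) \left(- \frac{1}{5}\right)\right) = -8 + 4 \cdot \frac{8}{5} = -8 + \frac{32}{5} = - \frac{8}{5} \approx -1.6$)
$\left(B + a{\left(A{\left(5,4 \right)},4 \right)}\right)^{2} = \left(- \frac{8}{5} - 2 \left(3 + 5 + 4\right)\right)^{2} = \left(- \frac{8}{5} - 24\right)^{2} = \left(- \frac{128}{5}\right)^{2} = \frac{16384}{25}$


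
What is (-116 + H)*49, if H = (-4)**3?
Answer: -8820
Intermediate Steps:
H = -64
(-116 + H)*49 = (-116 - 64)*49 = -180*49 = -8820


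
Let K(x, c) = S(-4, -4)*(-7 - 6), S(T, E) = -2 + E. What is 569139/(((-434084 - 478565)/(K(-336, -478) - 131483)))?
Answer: 74787710295/912649 ≈ 81946.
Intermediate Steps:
K(x, c) = 78 (K(x, c) = (-2 - 4)*(-7 - 6) = -6*(-13) = 78)
569139/(((-434084 - 478565)/(K(-336, -478) - 131483))) = 569139/(((-434084 - 478565)/(78 - 131483))) = 569139/((-912649/(-131405))) = 569139/((-912649*(-1/131405))) = 569139/(912649/131405) = 569139*(131405/912649) = 74787710295/912649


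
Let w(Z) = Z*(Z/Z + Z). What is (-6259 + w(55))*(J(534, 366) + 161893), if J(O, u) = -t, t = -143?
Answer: -515112444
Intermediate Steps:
w(Z) = Z*(1 + Z)
J(O, u) = 143 (J(O, u) = -1*(-143) = 143)
(-6259 + w(55))*(J(534, 366) + 161893) = (-6259 + 55*(1 + 55))*(143 + 161893) = (-6259 + 55*56)*162036 = (-6259 + 3080)*162036 = -3179*162036 = -515112444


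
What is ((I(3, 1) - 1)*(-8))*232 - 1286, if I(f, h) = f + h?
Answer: -6854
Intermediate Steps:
((I(3, 1) - 1)*(-8))*232 - 1286 = (((3 + 1) - 1)*(-8))*232 - 1286 = ((4 - 1)*(-8))*232 - 1286 = (3*(-8))*232 - 1286 = -24*232 - 1286 = -5568 - 1286 = -6854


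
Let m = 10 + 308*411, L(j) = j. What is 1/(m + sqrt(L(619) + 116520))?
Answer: 126598/16026936465 - sqrt(117139)/16026936465 ≈ 7.8777e-6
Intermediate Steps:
m = 126598 (m = 10 + 126588 = 126598)
1/(m + sqrt(L(619) + 116520)) = 1/(126598 + sqrt(619 + 116520)) = 1/(126598 + sqrt(117139))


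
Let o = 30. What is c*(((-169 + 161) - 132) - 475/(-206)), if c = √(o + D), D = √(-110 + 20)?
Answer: -28365*√(30 + 3*I*√10)/206 ≈ -763.33 - 117.82*I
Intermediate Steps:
D = 3*I*√10 (D = √(-90) = 3*I*√10 ≈ 9.4868*I)
c = √(30 + 3*I*√10) ≈ 5.5437 + 0.85565*I
c*(((-169 + 161) - 132) - 475/(-206)) = √(30 + 3*I*√10)*(((-169 + 161) - 132) - 475/(-206)) = √(30 + 3*I*√10)*((-8 - 132) - 475*(-1/206)) = √(30 + 3*I*√10)*(-140 + 475/206) = √(30 + 3*I*√10)*(-28365/206) = -28365*√(30 + 3*I*√10)/206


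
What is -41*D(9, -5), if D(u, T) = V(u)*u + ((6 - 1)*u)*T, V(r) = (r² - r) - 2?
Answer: -16605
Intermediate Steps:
V(r) = -2 + r² - r
D(u, T) = u*(-2 + u² - u) + 5*T*u (D(u, T) = (-2 + u² - u)*u + ((6 - 1)*u)*T = u*(-2 + u² - u) + (5*u)*T = u*(-2 + u² - u) + 5*T*u)
-41*D(9, -5) = -369*(-2 + 9² - 1*9 + 5*(-5)) = -369*(-2 + 81 - 9 - 25) = -369*45 = -41*405 = -16605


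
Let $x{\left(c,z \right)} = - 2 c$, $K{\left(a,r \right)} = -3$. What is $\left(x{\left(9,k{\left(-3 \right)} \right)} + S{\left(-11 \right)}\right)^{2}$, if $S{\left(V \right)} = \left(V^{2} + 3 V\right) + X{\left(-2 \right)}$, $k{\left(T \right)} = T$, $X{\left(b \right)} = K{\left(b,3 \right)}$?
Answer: $4489$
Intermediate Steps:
$X{\left(b \right)} = -3$
$S{\left(V \right)} = -3 + V^{2} + 3 V$ ($S{\left(V \right)} = \left(V^{2} + 3 V\right) - 3 = -3 + V^{2} + 3 V$)
$\left(x{\left(9,k{\left(-3 \right)} \right)} + S{\left(-11 \right)}\right)^{2} = \left(\left(-2\right) 9 + \left(-3 + \left(-11\right)^{2} + 3 \left(-11\right)\right)\right)^{2} = \left(-18 - -85\right)^{2} = \left(-18 + 85\right)^{2} = 67^{2} = 4489$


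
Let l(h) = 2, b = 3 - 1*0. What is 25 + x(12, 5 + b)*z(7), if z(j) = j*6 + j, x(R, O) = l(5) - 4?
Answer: -73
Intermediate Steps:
b = 3 (b = 3 + 0 = 3)
x(R, O) = -2 (x(R, O) = 2 - 4 = -2)
z(j) = 7*j (z(j) = 6*j + j = 7*j)
25 + x(12, 5 + b)*z(7) = 25 - 14*7 = 25 - 2*49 = 25 - 98 = -73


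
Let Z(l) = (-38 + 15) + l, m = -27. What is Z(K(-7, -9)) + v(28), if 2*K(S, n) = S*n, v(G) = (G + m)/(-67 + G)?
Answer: 661/78 ≈ 8.4744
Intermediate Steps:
v(G) = (-27 + G)/(-67 + G) (v(G) = (G - 27)/(-67 + G) = (-27 + G)/(-67 + G))
K(S, n) = S*n/2 (K(S, n) = (S*n)/2 = S*n/2)
Z(l) = -23 + l
Z(K(-7, -9)) + v(28) = (-23 + (½)*(-7)*(-9)) + (-27 + 28)/(-67 + 28) = (-23 + 63/2) + 1/(-39) = 17/2 - 1/39*1 = 17/2 - 1/39 = 661/78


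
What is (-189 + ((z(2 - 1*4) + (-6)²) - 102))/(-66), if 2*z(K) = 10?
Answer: 125/33 ≈ 3.7879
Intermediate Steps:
z(K) = 5 (z(K) = (½)*10 = 5)
(-189 + ((z(2 - 1*4) + (-6)²) - 102))/(-66) = (-189 + ((5 + (-6)²) - 102))/(-66) = (-189 + ((5 + 36) - 102))*(-1/66) = (-189 + (41 - 102))*(-1/66) = (-189 - 61)*(-1/66) = -250*(-1/66) = 125/33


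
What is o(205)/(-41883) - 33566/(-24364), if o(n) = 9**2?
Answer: 233978549/170072902 ≈ 1.3758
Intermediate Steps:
o(n) = 81
o(205)/(-41883) - 33566/(-24364) = 81/(-41883) - 33566/(-24364) = 81*(-1/41883) - 33566*(-1/24364) = -27/13961 + 16783/12182 = 233978549/170072902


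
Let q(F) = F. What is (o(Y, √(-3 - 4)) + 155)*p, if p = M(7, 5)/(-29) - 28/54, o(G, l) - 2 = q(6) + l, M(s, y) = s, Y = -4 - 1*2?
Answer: -96985/783 - 595*I*√7/783 ≈ -123.86 - 2.0105*I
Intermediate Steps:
Y = -6 (Y = -4 - 2 = -6)
o(G, l) = 8 + l (o(G, l) = 2 + (6 + l) = 8 + l)
p = -595/783 (p = 7/(-29) - 28/54 = 7*(-1/29) - 28*1/54 = -7/29 - 14/27 = -595/783 ≈ -0.75990)
(o(Y, √(-3 - 4)) + 155)*p = ((8 + √(-3 - 4)) + 155)*(-595/783) = ((8 + √(-7)) + 155)*(-595/783) = ((8 + I*√7) + 155)*(-595/783) = (163 + I*√7)*(-595/783) = -96985/783 - 595*I*√7/783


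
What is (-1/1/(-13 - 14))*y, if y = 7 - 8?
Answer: -27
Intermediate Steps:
y = -1
(-1/1/(-13 - 14))*y = (-1/1/(-13 - 14))*(-1) = (-1/1/(-27))*(-1) = (-1/(-1/27))*(-1) = -27*(-1)*(-1) = 27*(-1) = -27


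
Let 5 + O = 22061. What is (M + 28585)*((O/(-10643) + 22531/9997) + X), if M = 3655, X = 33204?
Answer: 8761494915650800/8184467 ≈ 1.0705e+9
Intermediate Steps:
O = 22056 (O = -5 + 22061 = 22056)
(M + 28585)*((O/(-10643) + 22531/9997) + X) = (3655 + 28585)*((22056/(-10643) + 22531/9997) + 33204) = 32240*((22056*(-1/10643) + 22531*(1/9997)) + 33204) = 32240*((-22056/10643 + 22531/9997) + 33204) = 32240*(19303601/106398071 + 33204) = 32240*(3532860853085/106398071) = 8761494915650800/8184467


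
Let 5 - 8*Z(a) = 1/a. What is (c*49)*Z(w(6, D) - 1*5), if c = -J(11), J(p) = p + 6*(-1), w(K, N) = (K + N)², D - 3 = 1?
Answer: -11613/76 ≈ -152.80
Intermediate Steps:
D = 4 (D = 3 + 1 = 4)
J(p) = -6 + p (J(p) = p - 6 = -6 + p)
Z(a) = 5/8 - 1/(8*a)
c = -5 (c = -(-6 + 11) = -1*5 = -5)
(c*49)*Z(w(6, D) - 1*5) = (-5*49)*((-1 + 5*((6 + 4)² - 1*5))/(8*((6 + 4)² - 1*5))) = -245*(-1 + 5*(10² - 5))/(8*(10² - 5)) = -245*(-1 + 5*(100 - 5))/(8*(100 - 5)) = -245*(-1 + 5*95)/(8*95) = -245*(-1 + 475)/(8*95) = -245*474/(8*95) = -245*237/380 = -11613/76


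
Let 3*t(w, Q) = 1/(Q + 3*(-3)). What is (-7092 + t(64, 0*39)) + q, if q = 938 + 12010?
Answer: 158111/27 ≈ 5856.0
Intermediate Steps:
q = 12948
t(w, Q) = 1/(3*(-9 + Q)) (t(w, Q) = 1/(3*(Q + 3*(-3))) = 1/(3*(Q - 9)) = 1/(3*(-9 + Q)))
(-7092 + t(64, 0*39)) + q = (-7092 + 1/(3*(-9 + 0*39))) + 12948 = (-7092 + 1/(3*(-9 + 0))) + 12948 = (-7092 + (⅓)/(-9)) + 12948 = (-7092 + (⅓)*(-⅑)) + 12948 = (-7092 - 1/27) + 12948 = -191485/27 + 12948 = 158111/27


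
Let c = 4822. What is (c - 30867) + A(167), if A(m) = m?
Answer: -25878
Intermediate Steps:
(c - 30867) + A(167) = (4822 - 30867) + 167 = -26045 + 167 = -25878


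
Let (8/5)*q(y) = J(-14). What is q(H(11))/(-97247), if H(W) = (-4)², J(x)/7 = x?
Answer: 245/388988 ≈ 0.00062984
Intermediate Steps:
J(x) = 7*x
H(W) = 16
q(y) = -245/4 (q(y) = 5*(7*(-14))/8 = (5/8)*(-98) = -245/4)
q(H(11))/(-97247) = -245/4/(-97247) = -245/4*(-1/97247) = 245/388988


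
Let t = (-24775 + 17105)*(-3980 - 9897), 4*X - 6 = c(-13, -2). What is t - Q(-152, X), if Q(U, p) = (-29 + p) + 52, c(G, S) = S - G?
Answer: 425746251/4 ≈ 1.0644e+8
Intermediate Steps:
X = 17/4 (X = 3/2 + (-2 - 1*(-13))/4 = 3/2 + (-2 + 13)/4 = 3/2 + (¼)*11 = 3/2 + 11/4 = 17/4 ≈ 4.2500)
t = 106436590 (t = -7670*(-13877) = 106436590)
Q(U, p) = 23 + p
t - Q(-152, X) = 106436590 - (23 + 17/4) = 106436590 - 1*109/4 = 106436590 - 109/4 = 425746251/4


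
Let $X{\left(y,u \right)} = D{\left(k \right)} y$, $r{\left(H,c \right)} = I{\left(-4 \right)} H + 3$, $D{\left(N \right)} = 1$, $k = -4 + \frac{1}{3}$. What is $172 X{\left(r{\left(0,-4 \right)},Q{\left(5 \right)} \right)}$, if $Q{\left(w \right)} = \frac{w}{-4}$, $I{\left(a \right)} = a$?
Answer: $516$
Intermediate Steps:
$k = - \frac{11}{3}$ ($k = -4 + \frac{1}{3} = - \frac{11}{3} \approx -3.6667$)
$Q{\left(w \right)} = - \frac{w}{4}$ ($Q{\left(w \right)} = w \left(- \frac{1}{4}\right) = - \frac{w}{4}$)
$r{\left(H,c \right)} = 3 - 4 H$ ($r{\left(H,c \right)} = - 4 H + 3 = 3 - 4 H$)
$X{\left(y,u \right)} = y$ ($X{\left(y,u \right)} = 1 y = y$)
$172 X{\left(r{\left(0,-4 \right)},Q{\left(5 \right)} \right)} = 172 \left(3 - 0\right) = 172 \left(3 + 0\right) = 172 \cdot 3 = 516$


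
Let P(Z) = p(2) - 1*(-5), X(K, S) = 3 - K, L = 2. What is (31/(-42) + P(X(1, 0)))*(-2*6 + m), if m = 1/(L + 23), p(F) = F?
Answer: -78637/1050 ≈ -74.892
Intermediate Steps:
P(Z) = 7 (P(Z) = 2 - 1*(-5) = 2 + 5 = 7)
m = 1/25 (m = 1/(2 + 23) = 1/25 ≈ 0.040000)
(31/(-42) + P(X(1, 0)))*(-2*6 + m) = (31/(-42) + 7)*(-2*6 + 1/25) = (31*(-1/42) + 7)*(-12 + 1/25) = (-31/42 + 7)*(-299/25) = (263/42)*(-299/25) = -78637/1050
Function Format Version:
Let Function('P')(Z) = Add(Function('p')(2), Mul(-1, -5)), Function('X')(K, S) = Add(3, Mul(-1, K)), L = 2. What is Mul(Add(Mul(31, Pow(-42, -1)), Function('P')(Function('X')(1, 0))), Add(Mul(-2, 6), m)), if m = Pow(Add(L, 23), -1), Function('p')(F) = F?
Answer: Rational(-78637, 1050) ≈ -74.892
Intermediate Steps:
Function('P')(Z) = 7 (Function('P')(Z) = Add(2, Mul(-1, -5)) = Add(2, 5) = 7)
m = Rational(1, 25) (m = Pow(Add(2, 23), -1) = Pow(25, -1) = Rational(1, 25) ≈ 0.040000)
Mul(Add(Mul(31, Pow(-42, -1)), Function('P')(Function('X')(1, 0))), Add(Mul(-2, 6), m)) = Mul(Add(Mul(31, Pow(-42, -1)), 7), Add(Mul(-2, 6), Rational(1, 25))) = Mul(Add(Mul(31, Rational(-1, 42)), 7), Add(-12, Rational(1, 25))) = Mul(Add(Rational(-31, 42), 7), Rational(-299, 25)) = Mul(Rational(263, 42), Rational(-299, 25)) = Rational(-78637, 1050)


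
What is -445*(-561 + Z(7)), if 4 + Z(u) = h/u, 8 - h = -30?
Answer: 1743065/7 ≈ 2.4901e+5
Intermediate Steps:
h = 38 (h = 8 - 1*(-30) = 8 + 30 = 38)
Z(u) = -4 + 38/u
-445*(-561 + Z(7)) = -445*(-561 + (-4 + 38/7)) = -445*(-561 + 10/7) = -445*(-3917/7) = 1743065/7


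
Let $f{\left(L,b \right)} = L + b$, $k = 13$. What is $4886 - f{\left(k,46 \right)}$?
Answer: $4827$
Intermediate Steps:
$4886 - f{\left(k,46 \right)} = 4886 - \left(13 + 46\right) = 4886 - 59 = 4827$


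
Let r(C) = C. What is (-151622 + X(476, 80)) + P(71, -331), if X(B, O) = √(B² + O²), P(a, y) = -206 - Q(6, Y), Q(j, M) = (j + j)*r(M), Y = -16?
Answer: -151636 + 4*√14561 ≈ -1.5115e+5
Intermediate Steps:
Q(j, M) = 2*M*j (Q(j, M) = (j + j)*M = (2*j)*M = 2*M*j)
P(a, y) = -14 (P(a, y) = -206 - 2*(-16)*6 = -206 - 1*(-192) = -206 + 192 = -14)
(-151622 + X(476, 80)) + P(71, -331) = (-151622 + √(476² + 80²)) - 14 = (-151622 + √(226576 + 6400)) - 14 = (-151622 + √232976) - 14 = (-151622 + 4*√14561) - 14 = -151636 + 4*√14561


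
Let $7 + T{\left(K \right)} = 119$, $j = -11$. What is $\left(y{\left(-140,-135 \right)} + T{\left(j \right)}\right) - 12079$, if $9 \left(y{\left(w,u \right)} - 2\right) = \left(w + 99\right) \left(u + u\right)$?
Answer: $-10735$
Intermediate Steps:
$T{\left(K \right)} = 112$ ($T{\left(K \right)} = -7 + 119 = 112$)
$y{\left(w,u \right)} = 2 + \frac{2 u \left(99 + w\right)}{9}$ ($y{\left(w,u \right)} = 2 + \frac{\left(w + 99\right) \left(u + u\right)}{9} = 2 + \frac{\left(99 + w\right) 2 u}{9} = 2 + \frac{2 u \left(99 + w\right)}{9}$)
$\left(y{\left(-140,-135 \right)} + T{\left(j \right)}\right) - 12079 = \left(\left(2 + 22 \left(-135\right) + \frac{2}{9} \left(-135\right) \left(-140\right)\right) + 112\right) - 12079 = \left(\left(2 - 2970 + 4200\right) + 112\right) - 12079 = \left(1232 + 112\right) - 12079 = 1344 - 12079 = -10735$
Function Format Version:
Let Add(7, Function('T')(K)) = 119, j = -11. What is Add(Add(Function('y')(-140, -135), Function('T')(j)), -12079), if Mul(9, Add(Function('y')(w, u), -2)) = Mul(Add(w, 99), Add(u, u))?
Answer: -10735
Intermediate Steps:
Function('T')(K) = 112 (Function('T')(K) = Add(-7, 119) = 112)
Function('y')(w, u) = Add(2, Mul(Rational(2, 9), u, Add(99, w))) (Function('y')(w, u) = Add(2, Mul(Rational(1, 9), Mul(Add(w, 99), Add(u, u)))) = Add(2, Mul(Rational(1, 9), Mul(Add(99, w), Mul(2, u)))) = Add(2, Mul(Rational(1, 9), Mul(2, u, Add(99, w)))) = Add(2, Mul(Rational(2, 9), u, Add(99, w))))
Add(Add(Function('y')(-140, -135), Function('T')(j)), -12079) = Add(Add(Add(2, Mul(22, -135), Mul(Rational(2, 9), -135, -140)), 112), -12079) = Add(Add(Add(2, -2970, 4200), 112), -12079) = Add(Add(1232, 112), -12079) = Add(1344, -12079) = -10735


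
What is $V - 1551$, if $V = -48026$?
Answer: $-49577$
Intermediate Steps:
$V - 1551 = -48026 - 1551 = -49577$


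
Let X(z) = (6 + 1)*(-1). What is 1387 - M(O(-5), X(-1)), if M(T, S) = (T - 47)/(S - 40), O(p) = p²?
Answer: 65167/47 ≈ 1386.5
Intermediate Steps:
X(z) = -7 (X(z) = 7*(-1) = -7)
M(T, S) = (-47 + T)/(-40 + S)
1387 - M(O(-5), X(-1)) = 1387 - (-47 + (-5)²)/(-40 - 7) = 1387 - (-47 + 25)/(-47) = 1387 - (-1)*(-22)/47 = 1387 - 1*22/47 = 1387 - 22/47 = 65167/47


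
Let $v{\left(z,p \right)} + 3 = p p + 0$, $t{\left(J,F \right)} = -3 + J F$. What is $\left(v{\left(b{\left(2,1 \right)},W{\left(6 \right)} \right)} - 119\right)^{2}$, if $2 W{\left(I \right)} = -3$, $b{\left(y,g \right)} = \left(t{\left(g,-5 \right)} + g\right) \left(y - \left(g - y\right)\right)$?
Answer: $\frac{229441}{16} \approx 14340.0$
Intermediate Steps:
$t{\left(J,F \right)} = -3 + F J$
$b{\left(y,g \right)} = \left(-3 - 4 g\right) \left(- g + 2 y\right)$ ($b{\left(y,g \right)} = \left(\left(-3 - 5 g\right) + g\right) \left(y - \left(g - y\right)\right) = \left(-3 - 4 g\right) \left(- g + 2 y\right)$)
$W{\left(I \right)} = - \frac{3}{2}$ ($W{\left(I \right)} = \frac{1}{2} \left(-3\right) = - \frac{3}{2}$)
$v{\left(z,p \right)} = -3 + p^{2}$ ($v{\left(z,p \right)} = -3 + \left(p p + 0\right) = -3 + \left(p^{2} + 0\right) = -3 + p^{2}$)
$\left(v{\left(b{\left(2,1 \right)},W{\left(6 \right)} \right)} - 119\right)^{2} = \left(\left(-3 + \left(- \frac{3}{2}\right)^{2}\right) - 119\right)^{2} = \left(\left(-3 + \frac{9}{4}\right) - 119\right)^{2} = \left(- \frac{3}{4} - 119\right)^{2} = \left(- \frac{479}{4}\right)^{2} = \frac{229441}{16}$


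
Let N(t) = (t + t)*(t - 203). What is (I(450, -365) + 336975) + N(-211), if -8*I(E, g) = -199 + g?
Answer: 1023507/2 ≈ 5.1175e+5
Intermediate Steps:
I(E, g) = 199/8 - g/8 (I(E, g) = -(-199 + g)/8 = 199/8 - g/8)
N(t) = 2*t*(-203 + t) (N(t) = (2*t)*(-203 + t) = 2*t*(-203 + t))
(I(450, -365) + 336975) + N(-211) = ((199/8 - ⅛*(-365)) + 336975) + 2*(-211)*(-203 - 211) = ((199/8 + 365/8) + 336975) + 2*(-211)*(-414) = (141/2 + 336975) + 174708 = 674091/2 + 174708 = 1023507/2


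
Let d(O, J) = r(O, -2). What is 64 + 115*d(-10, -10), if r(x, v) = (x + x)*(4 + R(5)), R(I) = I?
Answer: -20636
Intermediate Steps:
r(x, v) = 18*x (r(x, v) = (x + x)*(4 + 5) = (2*x)*9 = 18*x)
d(O, J) = 18*O
64 + 115*d(-10, -10) = 64 + 115*(18*(-10)) = 64 + 115*(-180) = 64 - 20700 = -20636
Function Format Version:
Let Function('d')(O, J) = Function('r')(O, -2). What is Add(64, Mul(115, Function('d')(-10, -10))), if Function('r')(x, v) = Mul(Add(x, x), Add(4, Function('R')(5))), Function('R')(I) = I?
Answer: -20636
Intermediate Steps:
Function('r')(x, v) = Mul(18, x) (Function('r')(x, v) = Mul(Add(x, x), Add(4, 5)) = Mul(Mul(2, x), 9) = Mul(18, x))
Function('d')(O, J) = Mul(18, O)
Add(64, Mul(115, Function('d')(-10, -10))) = Add(64, Mul(115, Mul(18, -10))) = Add(64, Mul(115, -180)) = Add(64, -20700) = -20636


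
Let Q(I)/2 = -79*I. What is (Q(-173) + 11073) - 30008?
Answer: 8399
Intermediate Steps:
Q(I) = -158*I (Q(I) = 2*(-79*I) = -158*I)
(Q(-173) + 11073) - 30008 = (-158*(-173) + 11073) - 30008 = (27334 + 11073) - 30008 = 38407 - 30008 = 8399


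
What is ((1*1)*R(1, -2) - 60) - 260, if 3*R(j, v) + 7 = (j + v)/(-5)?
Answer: -4834/15 ≈ -322.27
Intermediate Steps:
R(j, v) = -7/3 - j/15 - v/15 (R(j, v) = -7/3 + ((j + v)/(-5))/3 = -7/3 + ((j + v)*(-⅕))/3 = -7/3 + (-j/5 - v/5)/3 = -7/3 + (-j/15 - v/15) = -7/3 - j/15 - v/15)
((1*1)*R(1, -2) - 60) - 260 = ((1*1)*(-7/3 - 1/15*1 - 1/15*(-2)) - 60) - 260 = (1*(-7/3 - 1/15 + 2/15) - 60) - 260 = (1*(-34/15) - 60) - 260 = (-34/15 - 60) - 260 = -934/15 - 260 = -4834/15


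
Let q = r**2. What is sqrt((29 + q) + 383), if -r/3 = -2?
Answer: 8*sqrt(7) ≈ 21.166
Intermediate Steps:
r = 6 (r = -3*(-2) = 6)
q = 36 (q = 6**2 = 36)
sqrt((29 + q) + 383) = sqrt((29 + 36) + 383) = sqrt(65 + 383) = sqrt(448) = 8*sqrt(7)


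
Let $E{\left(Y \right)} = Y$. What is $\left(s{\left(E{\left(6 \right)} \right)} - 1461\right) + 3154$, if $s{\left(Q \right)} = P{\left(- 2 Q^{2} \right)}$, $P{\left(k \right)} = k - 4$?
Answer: $1617$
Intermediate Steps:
$P{\left(k \right)} = -4 + k$
$s{\left(Q \right)} = -4 - 2 Q^{2}$
$\left(s{\left(E{\left(6 \right)} \right)} - 1461\right) + 3154 = \left(\left(-4 - 2 \cdot 6^{2}\right) - 1461\right) + 3154 = \left(\left(-4 - 72\right) - 1461\right) + 3154 = \left(-76 - 1461\right) + 3154 = -1537 + 3154 = 1617$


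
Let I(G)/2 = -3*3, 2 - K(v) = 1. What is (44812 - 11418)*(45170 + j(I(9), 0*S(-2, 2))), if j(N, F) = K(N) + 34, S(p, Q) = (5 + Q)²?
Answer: 1509575770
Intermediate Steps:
K(v) = 1 (K(v) = 2 - 1*1 = 2 - 1 = 1)
I(G) = -18 (I(G) = 2*(-3*3) = 2*(-9) = -18)
j(N, F) = 35 (j(N, F) = 1 + 34 = 35)
(44812 - 11418)*(45170 + j(I(9), 0*S(-2, 2))) = (44812 - 11418)*(45170 + 35) = 33394*45205 = 1509575770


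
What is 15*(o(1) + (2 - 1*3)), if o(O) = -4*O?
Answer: -75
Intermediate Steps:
15*(o(1) + (2 - 1*3)) = 15*(-4*1 + (2 - 1*3)) = 15*(-4 + (2 - 3)) = 15*(-4 - 1) = 15*(-5) = -75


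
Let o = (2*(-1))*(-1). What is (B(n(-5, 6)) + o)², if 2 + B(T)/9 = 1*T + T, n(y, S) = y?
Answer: 11236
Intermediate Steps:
B(T) = -18 + 18*T (B(T) = -18 + 9*(1*T + T) = -18 + 9*(T + T) = -18 + 9*(2*T) = -18 + 18*T)
o = 2 (o = -2*(-1) = 2)
(B(n(-5, 6)) + o)² = ((-18 + 18*(-5)) + 2)² = ((-18 - 90) + 2)² = (-108 + 2)² = (-106)² = 11236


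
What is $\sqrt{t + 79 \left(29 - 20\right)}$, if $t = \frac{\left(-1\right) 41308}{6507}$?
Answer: $\frac{\sqrt{3315077187}}{2169} \approx 26.545$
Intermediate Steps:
$t = - \frac{41308}{6507}$ ($t = \left(-41308\right) \frac{1}{6507} = - \frac{41308}{6507} \approx -6.3482$)
$\sqrt{t + 79 \left(29 - 20\right)} = \sqrt{- \frac{41308}{6507} + 79 \left(29 - 20\right)} = \sqrt{- \frac{41308}{6507} + 79 \cdot 9} = \sqrt{- \frac{41308}{6507} + 711} = \sqrt{\frac{4585169}{6507}} = \frac{\sqrt{3315077187}}{2169}$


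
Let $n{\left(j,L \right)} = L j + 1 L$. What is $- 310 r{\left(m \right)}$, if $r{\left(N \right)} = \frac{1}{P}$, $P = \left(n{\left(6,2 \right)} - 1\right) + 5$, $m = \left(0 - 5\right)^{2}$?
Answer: $- \frac{155}{9} \approx -17.222$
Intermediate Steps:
$n{\left(j,L \right)} = L + L j$ ($n{\left(j,L \right)} = L j + L = L + L j$)
$m = 25$ ($m = \left(-5\right)^{2} = 25$)
$P = 18$ ($P = \left(2 \left(1 + 6\right) - 1\right) + 5 = \left(2 \cdot 7 - 1\right) + 5 = \left(14 - 1\right) + 5 = 13 + 5 = 18$)
$r{\left(N \right)} = \frac{1}{18}$
$- 310 r{\left(m \right)} = \left(-310\right) \frac{1}{18} = - \frac{155}{9}$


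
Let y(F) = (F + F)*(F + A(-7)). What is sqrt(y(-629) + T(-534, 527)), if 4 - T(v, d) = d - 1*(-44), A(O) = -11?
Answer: sqrt(804553) ≈ 896.97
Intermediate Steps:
T(v, d) = -40 - d (T(v, d) = 4 - (d - 1*(-44)) = 4 - (d + 44) = 4 - (44 + d) = 4 + (-44 - d) = -40 - d)
y(F) = 2*F*(-11 + F) (y(F) = (F + F)*(F - 11) = (2*F)*(-11 + F) = 2*F*(-11 + F))
sqrt(y(-629) + T(-534, 527)) = sqrt(2*(-629)*(-11 - 629) + (-40 - 1*527)) = sqrt(2*(-629)*(-640) + (-40 - 527)) = sqrt(805120 - 567) = sqrt(804553)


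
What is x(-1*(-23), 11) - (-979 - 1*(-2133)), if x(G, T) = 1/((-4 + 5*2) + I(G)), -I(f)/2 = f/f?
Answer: -4615/4 ≈ -1153.8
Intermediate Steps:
I(f) = -2 (I(f) = -2*f/f = -2*1 = -2)
x(G, T) = 1/4 (x(G, T) = 1/((-4 + 5*2) - 2) = 1/((-4 + 10) - 2) = 1/(6 - 2) = 1/4)
x(-1*(-23), 11) - (-979 - 1*(-2133)) = 1/4 - (-979 - 1*(-2133)) = 1/4 - (-979 + 2133) = 1/4 - 1*1154 = 1/4 - 1154 = -4615/4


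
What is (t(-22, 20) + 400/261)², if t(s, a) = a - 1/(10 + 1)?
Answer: 3789510481/8242641 ≈ 459.74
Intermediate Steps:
t(s, a) = -1/11 + a (t(s, a) = a - 1/11 = -1/11 + a)
(t(-22, 20) + 400/261)² = ((-1/11 + 20) + 400/261)² = (219/11 + 400*(1/261))² = (219/11 + 400/261)² = (61559/2871)² = 3789510481/8242641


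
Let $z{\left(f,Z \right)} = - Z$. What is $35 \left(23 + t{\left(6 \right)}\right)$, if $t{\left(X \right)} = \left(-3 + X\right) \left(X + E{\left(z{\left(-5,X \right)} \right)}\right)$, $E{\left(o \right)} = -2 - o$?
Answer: $1855$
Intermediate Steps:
$t{\left(X \right)} = \left(-3 + X\right) \left(-2 + 2 X\right)$ ($t{\left(X \right)} = \left(-3 + X\right) \left(X - \left(2 - X\right)\right) = \left(-3 + X\right) \left(X + \left(-2 + X\right)\right) = \left(-3 + X\right) \left(-2 + 2 X\right)$)
$35 \left(23 + t{\left(6 \right)}\right) = 35 \left(23 + \left(6 - 48 + 2 \cdot 6^{2}\right)\right) = 35 \left(23 + \left(6 - 48 + 2 \cdot 36\right)\right) = 35 \left(23 + \left(6 - 48 + 72\right)\right) = 35 \left(23 + 30\right) = 35 \cdot 53 = 1855$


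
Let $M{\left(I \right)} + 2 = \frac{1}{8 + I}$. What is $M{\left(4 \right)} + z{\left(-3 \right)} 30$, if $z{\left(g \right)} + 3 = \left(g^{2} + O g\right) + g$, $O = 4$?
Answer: $- \frac{3263}{12} \approx -271.92$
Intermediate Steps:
$z{\left(g \right)} = -3 + g^{2} + 5 g$ ($z{\left(g \right)} = -3 + \left(\left(g^{2} + 4 g\right) + g\right) = -3 + \left(g^{2} + 5 g\right) = -3 + g^{2} + 5 g$)
$M{\left(I \right)} = -2 + \frac{1}{8 + I}$
$M{\left(4 \right)} + z{\left(-3 \right)} 30 = \frac{-15 - 8}{8 + 4} + \left(-3 + \left(-3\right)^{2} + 5 \left(-3\right)\right) 30 = \frac{-15 - 8}{12} + \left(-3 + 9 - 15\right) 30 = \frac{1}{12} \left(-23\right) - 270 = - \frac{23}{12} - 270 = - \frac{3263}{12}$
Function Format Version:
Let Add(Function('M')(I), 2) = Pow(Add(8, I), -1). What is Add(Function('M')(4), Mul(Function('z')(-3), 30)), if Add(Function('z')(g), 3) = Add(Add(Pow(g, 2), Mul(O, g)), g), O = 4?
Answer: Rational(-3263, 12) ≈ -271.92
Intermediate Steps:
Function('z')(g) = Add(-3, Pow(g, 2), Mul(5, g)) (Function('z')(g) = Add(-3, Add(Add(Pow(g, 2), Mul(4, g)), g)) = Add(-3, Add(Pow(g, 2), Mul(5, g))) = Add(-3, Pow(g, 2), Mul(5, g)))
Function('M')(I) = Add(-2, Pow(Add(8, I), -1))
Add(Function('M')(4), Mul(Function('z')(-3), 30)) = Add(Mul(Pow(Add(8, 4), -1), Add(-15, Mul(-2, 4))), Mul(Add(-3, Pow(-3, 2), Mul(5, -3)), 30)) = Add(Mul(Pow(12, -1), Add(-15, -8)), Mul(Add(-3, 9, -15), 30)) = Add(Mul(Rational(1, 12), -23), Mul(-9, 30)) = Add(Rational(-23, 12), -270) = Rational(-3263, 12)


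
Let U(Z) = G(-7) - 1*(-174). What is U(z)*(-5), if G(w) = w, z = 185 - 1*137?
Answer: -835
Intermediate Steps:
z = 48 (z = 185 - 137 = 48)
U(Z) = 167 (U(Z) = -7 - 1*(-174) = -7 + 174 = 167)
U(z)*(-5) = 167*(-5) = -835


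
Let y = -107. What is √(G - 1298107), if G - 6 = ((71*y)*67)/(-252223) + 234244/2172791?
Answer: 4*I*√24366495527234669949659331706/548027864393 ≈ 1139.3*I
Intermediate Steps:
G = 4453197356979/548027864393 (G = 6 + (((71*(-107))*67)/(-252223) + 234244/2172791) = 6 + (-7597*67*(-1/252223) + 234244*(1/2172791)) = 6 + (-508999*(-1/252223) + 234244/2172791) = 6 + (508999/252223 + 234244/2172791) = 6 + 1165030170621/548027864393 = 4453197356979/548027864393 ≈ 8.1259)
√(G - 1298107) = √(4453197356979/548027864393 - 1298107) = √(-711394353766247072/548027864393) = 4*I*√24366495527234669949659331706/548027864393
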